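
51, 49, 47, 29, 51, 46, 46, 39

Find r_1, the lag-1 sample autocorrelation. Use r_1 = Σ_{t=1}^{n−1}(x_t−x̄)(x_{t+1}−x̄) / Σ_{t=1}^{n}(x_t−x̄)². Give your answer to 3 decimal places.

-0.248

Mean x̄ = (51 + 49 + 47 + 29 + 51 + 46 + 46 + 39)/8 = 44.7500
Deviations from mean: 6.2500, 4.2500, 2.2500, -15.7500, 6.2500, 1.2500, 1.2500, -5.7500
Σ(x_t−x̄)(x_{t+1}−x̄) = (26.5625) + (9.5625) + (-35.4375) + (-98.4375) + (7.8125) + (1.5625) + (-7.1875) = -95.5625
Denominator Σ(x_t−x̄)² = 385.5000
r_1 = -95.5625 / 385.5000 = -0.248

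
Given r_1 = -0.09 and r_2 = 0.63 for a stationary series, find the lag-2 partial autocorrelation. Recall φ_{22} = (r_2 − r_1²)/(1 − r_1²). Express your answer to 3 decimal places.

φ_{22} = (r_2 − r_1²) / (1 − r_1²)
r_1² = (-0.09)² = 0.0081
Numerator = 0.63 − 0.0081 = 0.6219; denominator = 1 − 0.0081 = 0.9919
φ_{22} = 0.6219 / 0.9919 = 0.627

0.627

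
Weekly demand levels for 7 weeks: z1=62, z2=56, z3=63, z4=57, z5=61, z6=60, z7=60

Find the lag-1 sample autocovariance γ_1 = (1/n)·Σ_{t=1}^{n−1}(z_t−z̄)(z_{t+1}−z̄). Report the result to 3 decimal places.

Mean z̄ = (62 + 56 + 63 + 57 + 61 + 60 + 60)/7 = 59.8571
Deviations: 2.1429, -3.8571, 3.1429, -2.8571, 1.1429, 0.1429, 0.1429
Σ_{t=1}^{6}(z_t−z̄)(z_{t+1}−z̄) = -32.4490
γ_1 = -32.4490 / 7 = -4.636

-4.636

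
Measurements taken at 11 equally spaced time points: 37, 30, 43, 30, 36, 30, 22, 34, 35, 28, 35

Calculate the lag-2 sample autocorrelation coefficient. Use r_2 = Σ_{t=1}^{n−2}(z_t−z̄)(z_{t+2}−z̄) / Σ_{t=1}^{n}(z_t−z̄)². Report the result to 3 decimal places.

0.093

Mean z̄ = (37 + 30 + 43 + 30 + 36 + 30 + 22 + 34 + 35 + 28 + 35)/11 = 32.7273
Numerator Σ_{t=1}^{9}(z_t−z̄)(z_{t+2}−z̄) = 28.5785
Denominator Σ(z_t−z̄)² = 306.1818
r_2 = 28.5785 / 306.1818 = 0.093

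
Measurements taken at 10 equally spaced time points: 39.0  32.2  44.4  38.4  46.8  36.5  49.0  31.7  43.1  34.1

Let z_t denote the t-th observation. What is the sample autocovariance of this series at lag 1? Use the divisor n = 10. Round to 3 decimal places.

-21.768

Mean z̄ = (39.0 + 32.2 + 44.4 + 38.4 + 46.8 + 36.5 + 49.0 + 31.7 + 43.1 + 34.1)/10 = 39.5200
Σ_{t=1}^{9}(z_t−z̄)(z_{t+1}−z̄) = -217.6824
γ_1 = -217.6824 / 10 = -21.768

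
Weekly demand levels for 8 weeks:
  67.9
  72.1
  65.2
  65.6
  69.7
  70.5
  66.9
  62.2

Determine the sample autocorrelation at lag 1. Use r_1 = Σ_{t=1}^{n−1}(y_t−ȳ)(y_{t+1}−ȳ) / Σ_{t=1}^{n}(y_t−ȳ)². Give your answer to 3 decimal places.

Mean ȳ = (67.9 + 72.1 + 65.2 + 65.6 + 69.7 + 70.5 + 66.9 + 62.2)/8 = 67.5125
Deviations from mean: 0.3875, 4.5875, -2.3125, -1.9125, 2.1875, 2.9875, -0.6125, -5.3125
Numerator Σ_{t=1}^{7}(y_t−ȳ)(y_{t+1}−ȳ) = -0.6327
Denominator Σ(y_t−ȳ)² = 72.5088
r_1 = -0.6327 / 72.5088 = -0.009

-0.009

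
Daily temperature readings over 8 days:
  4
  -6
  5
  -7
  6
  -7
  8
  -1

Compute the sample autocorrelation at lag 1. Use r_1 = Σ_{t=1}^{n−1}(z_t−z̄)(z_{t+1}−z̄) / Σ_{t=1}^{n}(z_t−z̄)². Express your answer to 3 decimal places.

-0.860

Mean z̄ = (4 − 6 + 5 − 7 + 6 − 7 + 8 − 1)/8 = 0.2500
Σ(z_t−z̄)(z_{t+1}−z̄) = (-23.4375) + (-29.6875) + (-34.4375) + (-41.6875) + (-41.6875) + (-56.1875) + (-9.6875) = -236.8125
Denominator Σ(z_t−z̄)² = 275.5000
r_1 = -236.8125 / 275.5000 = -0.860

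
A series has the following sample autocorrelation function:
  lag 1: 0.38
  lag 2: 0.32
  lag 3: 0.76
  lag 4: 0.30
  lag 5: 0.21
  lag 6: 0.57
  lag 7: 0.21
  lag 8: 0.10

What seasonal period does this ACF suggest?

3

The largest autocorrelation is r_3 = 0.76, with a weaker echo at lag 6 (0.57); the remaining lags stay at or below 0.38. The elevated value at lag 1 (0.38), dropping to 0.32 at lag 2, reflects decaying short-term dependence rather than seasonality.
The dominant spike at lag 3 indicates a seasonal period of 3.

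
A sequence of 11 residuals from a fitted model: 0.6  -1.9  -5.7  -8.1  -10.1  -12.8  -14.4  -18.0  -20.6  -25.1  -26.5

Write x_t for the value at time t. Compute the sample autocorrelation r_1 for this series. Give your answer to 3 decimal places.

0.722

Mean x̄ = (0.6 − 1.9 − 5.7 − 8.1 − 10.1 − 12.8 − 14.4 − 18.0 − 20.6 − 25.1 − 26.5)/11 = -12.9636
Numerator Σ_{t=1}^{10}(x_t−x̄)(x_{t+1}−x̄) = 582.5678
Denominator Σ(x_t−x̄)² = 807.2855
r_1 = 582.5678 / 807.2855 = 0.722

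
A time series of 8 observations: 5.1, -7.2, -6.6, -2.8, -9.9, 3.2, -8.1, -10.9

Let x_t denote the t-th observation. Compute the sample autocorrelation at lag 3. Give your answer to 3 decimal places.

0.171

Mean x̄ = (5.1 − 7.2 − 6.6 − 2.8 − 9.9 + 3.2 − 8.1 − 10.9)/8 = -4.6500
Deviations from mean: 9.7500, -2.5500, -1.9500, 1.8500, -5.2500, 7.8500, -3.4500, -6.2500
Σ(x_t−x̄)(x_{t+3}−x̄) = (18.0375) + (13.3875) + (-15.3075) + (-6.3825) + (32.8125) = 42.5475
Denominator Σ(x_t−x̄)² = 248.9400
r_3 = 42.5475 / 248.9400 = 0.171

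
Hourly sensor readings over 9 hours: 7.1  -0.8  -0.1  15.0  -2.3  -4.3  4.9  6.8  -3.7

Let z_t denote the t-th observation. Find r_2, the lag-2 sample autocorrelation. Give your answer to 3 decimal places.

-0.555

Mean z̄ = (7.1 − 0.8 − 0.1 + 15.0 − 2.3 − 4.3 + 4.9 + 6.8 − 3.7)/9 = 2.5111
Numerator Σ_{t=1}^{7}(z_t−z̄)(z_{t+2}−z̄) = -181.3780
Denominator Σ(z_t−z̄)² = 327.0289
r_2 = -181.3780 / 327.0289 = -0.555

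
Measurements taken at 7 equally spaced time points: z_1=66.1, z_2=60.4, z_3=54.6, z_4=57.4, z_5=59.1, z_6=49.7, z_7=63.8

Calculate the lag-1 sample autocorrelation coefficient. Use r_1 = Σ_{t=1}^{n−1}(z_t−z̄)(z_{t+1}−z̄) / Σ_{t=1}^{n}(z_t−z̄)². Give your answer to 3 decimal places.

Mean z̄ = (66.1 + 60.4 + 54.6 + 57.4 + 59.1 + 49.7 + 63.8)/7 = 58.7286
Deviations from mean: 7.3714, 1.6714, -4.1286, -1.3286, 0.3714, -9.0286, 5.0714
Σ(z_t−z̄)(z_{t+1}−z̄) = (12.3208) + (-6.9006) + (5.4851) + (-0.4935) + (-3.3535) + (-45.7878) = -38.7294
Denominator Σ(z_t−z̄)² = 183.3143
r_1 = -38.7294 / 183.3143 = -0.211

-0.211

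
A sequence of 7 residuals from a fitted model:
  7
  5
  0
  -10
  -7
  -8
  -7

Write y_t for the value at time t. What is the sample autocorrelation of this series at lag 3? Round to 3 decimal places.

Mean ȳ = (7 + 5 + 0 − 10 − 7 − 8 − 7)/7 = -2.8571
Numerator Σ_{t=1}^{4}(y_t−ȳ)(y_{t+3}−ȳ) = -88.0612
Denominator Σ(y_t−ȳ)² = 278.8571
r_3 = -88.0612 / 278.8571 = -0.316

-0.316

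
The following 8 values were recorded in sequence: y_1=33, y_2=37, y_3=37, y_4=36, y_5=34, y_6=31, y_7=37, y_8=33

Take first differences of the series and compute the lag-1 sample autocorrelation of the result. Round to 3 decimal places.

-0.415

First differences Δy: 4, 0, -1, -2, -3, 6, -4
Mean of differences = 0.0000
Numerator Σ(Δy_t−Δȳ)(Δy_{t+1}−Δȳ) = -34.0000
Denominator Σ(Δy_t−Δȳ)² = 82.0000
r_1(Δy) = -34.0000 / 82.0000 = -0.415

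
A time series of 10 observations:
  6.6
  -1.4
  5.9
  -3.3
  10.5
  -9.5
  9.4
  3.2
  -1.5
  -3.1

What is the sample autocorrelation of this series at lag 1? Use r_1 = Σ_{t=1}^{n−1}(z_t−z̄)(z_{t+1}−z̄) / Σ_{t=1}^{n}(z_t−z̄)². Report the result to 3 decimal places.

Mean z̄ = (6.6 − 1.4 + 5.9 − 3.3 + 10.5 − 9.5 + 9.4 + 3.2 − 1.5 − 3.1)/10 = 1.6800
Numerator Σ_{t=1}^{9}(z_t−z̄)(z_{t+1}−z̄) = -255.9064
Denominator Σ(z_t−z̄)² = 373.9560
r_1 = -255.9064 / 373.9560 = -0.684

-0.684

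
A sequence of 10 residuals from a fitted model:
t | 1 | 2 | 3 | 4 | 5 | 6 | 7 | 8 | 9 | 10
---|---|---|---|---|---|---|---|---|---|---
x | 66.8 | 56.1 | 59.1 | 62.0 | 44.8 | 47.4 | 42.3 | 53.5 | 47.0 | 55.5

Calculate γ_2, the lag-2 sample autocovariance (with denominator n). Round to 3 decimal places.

16.565

Mean x̄ = (66.8 + 56.1 + 59.1 + 62.0 + 44.8 + 47.4 + 42.3 + 53.5 + 47.0 + 55.5)/10 = 53.4500
Σ_{t=1}^{8}(x_t−x̄)(x_{t+2}−x̄) = 165.6500
γ_2 = 165.6500 / 10 = 16.565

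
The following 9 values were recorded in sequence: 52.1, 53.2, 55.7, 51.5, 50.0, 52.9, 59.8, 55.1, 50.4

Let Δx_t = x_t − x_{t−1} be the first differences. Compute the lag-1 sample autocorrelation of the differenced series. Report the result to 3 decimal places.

0.033

First differences Δx: 1.1, 2.5, -4.2, -1.5, 2.9, 6.9, -4.7, -4.7
Mean of differences = -0.2125
Numerator Σ(Δx_t−Δx̄)(Δx_{t+1}−Δx̄) = 4.2286
Denominator Σ(Δx_t−Δx̄)² = 127.1888
r_1(Δx) = 4.2286 / 127.1888 = 0.033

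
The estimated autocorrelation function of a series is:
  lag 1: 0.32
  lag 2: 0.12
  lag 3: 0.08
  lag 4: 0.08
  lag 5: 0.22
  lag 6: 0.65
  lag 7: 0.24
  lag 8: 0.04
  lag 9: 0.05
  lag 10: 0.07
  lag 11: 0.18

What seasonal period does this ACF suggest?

6

The largest autocorrelation is r_6 = 0.65; the remaining lags stay at or below 0.32. The elevated value at lag 1 (0.32), dropping to 0.12 at lag 2, reflects decaying short-term dependence rather than seasonality.
The dominant spike at lag 6 indicates a seasonal period of 6.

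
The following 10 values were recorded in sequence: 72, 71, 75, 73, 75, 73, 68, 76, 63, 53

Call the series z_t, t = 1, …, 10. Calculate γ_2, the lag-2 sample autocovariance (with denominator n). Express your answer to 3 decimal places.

Mean z̄ = (72 + 71 + 75 + 73 + 75 + 73 + 68 + 76 + 63 + 53)/10 = 69.9000
Σ_{t=1}^{8}(z_t−z̄)(z_{t+2}−z̄) = -31.0200
γ_2 = -31.0200 / 10 = -3.102

-3.102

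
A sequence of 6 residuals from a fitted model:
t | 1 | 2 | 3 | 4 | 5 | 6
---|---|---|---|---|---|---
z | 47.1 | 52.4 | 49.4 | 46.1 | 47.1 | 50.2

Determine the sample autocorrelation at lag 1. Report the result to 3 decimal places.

Mean z̄ = (47.1 + 52.4 + 49.4 + 46.1 + 47.1 + 50.2)/6 = 48.7167
Deviations from mean: -1.6167, 3.6833, 0.6833, -2.6167, -1.6167, 1.4833
Numerator Σ_{t=1}^{5}(z_t−z̄)(z_{t+1}−z̄) = -3.3936
Denominator Σ(z_t−z̄)² = 28.3083
r_1 = -3.3936 / 28.3083 = -0.120

-0.120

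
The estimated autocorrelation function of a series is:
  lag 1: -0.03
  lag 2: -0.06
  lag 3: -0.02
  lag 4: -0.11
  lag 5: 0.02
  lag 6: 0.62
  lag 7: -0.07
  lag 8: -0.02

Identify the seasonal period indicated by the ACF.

The largest autocorrelation is r_6 = 0.62; the remaining lags stay at or below 0.02.
The dominant spike at lag 6 indicates a seasonal period of 6.

6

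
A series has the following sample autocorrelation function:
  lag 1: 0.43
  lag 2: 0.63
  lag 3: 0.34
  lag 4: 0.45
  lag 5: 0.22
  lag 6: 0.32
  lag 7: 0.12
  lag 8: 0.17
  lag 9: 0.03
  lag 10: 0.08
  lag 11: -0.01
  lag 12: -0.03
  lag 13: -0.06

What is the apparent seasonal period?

The largest autocorrelation is r_2 = 0.63, with a weaker echo at lag 4 (0.45); the remaining lags stay at or below 0.43.
The dominant spike at lag 2 indicates a seasonal period of 2.

2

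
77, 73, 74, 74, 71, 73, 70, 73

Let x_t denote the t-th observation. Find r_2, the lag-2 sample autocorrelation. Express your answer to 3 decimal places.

Mean x̄ = (77 + 73 + 74 + 74 + 71 + 73 + 70 + 73)/8 = 73.1250
Deviations from mean: 3.8750, -0.1250, 0.8750, 0.8750, -2.1250, -0.1250, -3.1250, -0.1250
Numerator Σ_{t=1}^{6}(x_t−x̄)(x_{t+2}−x̄) = 7.9688
Denominator Σ(x_t−x̄)² = 30.8750
r_2 = 7.9688 / 30.8750 = 0.258

0.258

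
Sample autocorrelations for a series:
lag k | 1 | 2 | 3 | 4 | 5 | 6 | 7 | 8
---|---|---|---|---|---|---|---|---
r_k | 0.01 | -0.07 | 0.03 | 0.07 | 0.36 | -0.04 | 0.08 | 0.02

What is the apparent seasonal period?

The largest autocorrelation is r_5 = 0.36; the remaining lags stay at or below 0.08.
The dominant spike at lag 5 indicates a seasonal period of 5.

5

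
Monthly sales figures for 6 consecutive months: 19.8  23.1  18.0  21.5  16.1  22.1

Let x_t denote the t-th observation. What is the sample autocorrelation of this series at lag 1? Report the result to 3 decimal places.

-0.669

Mean x̄ = (19.8 + 23.1 + 18.0 + 21.5 + 16.1 + 22.1)/6 = 20.1000
Deviations from mean: -0.3000, 3.0000, -2.1000, 1.4000, -4.0000, 2.0000
Σ(x_t−x̄)(x_{t+1}−x̄) = (-0.9000) + (-6.3000) + (-2.9400) + (-5.6000) + (-8.0000) = -23.7400
Denominator Σ(x_t−x̄)² = 35.4600
r_1 = -23.7400 / 35.4600 = -0.669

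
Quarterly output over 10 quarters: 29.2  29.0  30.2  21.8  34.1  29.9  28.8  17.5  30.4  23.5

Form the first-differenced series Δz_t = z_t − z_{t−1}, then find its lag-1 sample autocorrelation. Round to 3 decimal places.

First differences Δz: -0.2, 1.2, -8.4, 12.3, -4.2, -1.1, -11.3, 12.9, -6.9
Mean of differences = -0.6333
Numerator Σ(Δz_t−Δz̄)(Δz_{t+1}−Δz̄) = -382.5444
Denominator Σ(Δz_t−Δz̄)² = 580.2800
r_1(Δz) = -382.5444 / 580.2800 = -0.659

-0.659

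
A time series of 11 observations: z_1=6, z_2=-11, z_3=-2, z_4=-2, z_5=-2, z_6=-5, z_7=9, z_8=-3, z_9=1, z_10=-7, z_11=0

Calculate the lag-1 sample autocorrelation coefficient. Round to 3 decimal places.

Mean z̄ = (6 − 11 − 2 − 2 − 2 − 5 + 9 − 3 + 1 − 7 + 0)/11 = -1.4545
Numerator Σ_{t=1}^{10}(z_t−z̄)(z_{t+1}−z̄) = -142.1157
Denominator Σ(z_t−z̄)² = 310.7273
r_1 = -142.1157 / 310.7273 = -0.457

-0.457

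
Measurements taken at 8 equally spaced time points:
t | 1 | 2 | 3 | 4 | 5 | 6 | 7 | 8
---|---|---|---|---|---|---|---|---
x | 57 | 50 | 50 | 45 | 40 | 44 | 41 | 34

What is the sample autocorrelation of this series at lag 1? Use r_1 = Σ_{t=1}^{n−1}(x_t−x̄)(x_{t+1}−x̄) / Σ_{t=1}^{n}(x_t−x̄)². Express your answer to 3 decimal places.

0.387

Mean x̄ = (57 + 50 + 50 + 45 + 40 + 44 + 41 + 34)/8 = 45.1250
Σ(x_t−x̄)(x_{t+1}−x̄) = (57.8906) + (23.7656) + (-0.6094) + (0.6406) + (5.7656) + (4.6406) + (45.8906) = 137.9844
Denominator Σ(x_t−x̄)² = 356.8750
r_1 = 137.9844 / 356.8750 = 0.387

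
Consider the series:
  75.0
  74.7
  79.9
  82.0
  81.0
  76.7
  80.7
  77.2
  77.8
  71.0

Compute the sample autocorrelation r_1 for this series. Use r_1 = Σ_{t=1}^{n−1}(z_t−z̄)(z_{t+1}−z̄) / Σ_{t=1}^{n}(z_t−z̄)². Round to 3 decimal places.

Mean z̄ = (75.0 + 74.7 + 79.9 + 82.0 + 81.0 + 76.7 + 80.7 + 77.2 + 77.8 + 71.0)/10 = 77.6000
Numerator Σ_{t=1}^{9}(z_t−z̄)(z_{t+1}−z̄) = 17.4600
Denominator Σ(z_t−z̄)² = 105.5600
r_1 = 17.4600 / 105.5600 = 0.165

0.165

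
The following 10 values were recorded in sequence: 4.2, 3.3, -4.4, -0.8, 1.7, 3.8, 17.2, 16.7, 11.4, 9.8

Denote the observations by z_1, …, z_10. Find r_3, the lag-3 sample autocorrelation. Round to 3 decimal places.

Mean z̄ = (4.2 + 3.3 − 4.4 − 0.8 + 1.7 + 3.8 + 17.2 + 16.7 + 11.4 + 9.8)/10 = 6.2900
Σ(z_t−z̄)(z_{t+3}−z̄) = (14.8181) + (13.7241) + (26.6181) + (-77.3519) + (-47.7819) + (-12.7239) + (38.2941) = -44.4033
Denominator Σ(z_t−z̄)² = 470.9490
r_3 = -44.4033 / 470.9490 = -0.094

-0.094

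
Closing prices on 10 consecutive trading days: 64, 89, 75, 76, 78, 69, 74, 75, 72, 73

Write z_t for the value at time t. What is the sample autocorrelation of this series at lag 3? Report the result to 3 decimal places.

0.128

Mean z̄ = (64 + 89 + 75 + 76 + 78 + 69 + 74 + 75 + 72 + 73)/10 = 74.5000
Σ(z_t−z̄)(z_{t+3}−z̄) = (-15.7500) + (50.7500) + (-2.7500) + (-0.7500) + (1.7500) + (13.7500) + (0.7500) = 47.7500
Denominator Σ(z_t−z̄)² = 374.5000
r_3 = 47.7500 / 374.5000 = 0.128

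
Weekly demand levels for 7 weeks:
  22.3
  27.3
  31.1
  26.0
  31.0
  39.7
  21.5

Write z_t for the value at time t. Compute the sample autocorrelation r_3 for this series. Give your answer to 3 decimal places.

0.252

Mean z̄ = (22.3 + 27.3 + 31.1 + 26.0 + 31.0 + 39.7 + 21.5)/7 = 28.4143
Deviations from mean: -6.1143, -1.1143, 2.6857, -2.4143, 2.5857, 11.2857, -6.9143
Numerator Σ_{t=1}^{4}(z_t−z̄)(z_{t+3}−z̄) = 58.8837
Denominator Σ(z_t−z̄)² = 233.5286
r_3 = 58.8837 / 233.5286 = 0.252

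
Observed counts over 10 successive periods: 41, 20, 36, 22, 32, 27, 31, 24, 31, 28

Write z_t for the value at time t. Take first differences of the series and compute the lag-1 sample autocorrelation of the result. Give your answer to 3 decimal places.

First differences Δz: -21, 16, -14, 10, -5, 4, -7, 7, -3
Mean of differences = -1.4444
Numerator Σ(Δz_t−Δz̄)(Δz_{t+1}−Δz̄) = -854.1975
Denominator Σ(Δz_t−Δz̄)² = 1122.2222
r_1(Δz) = -854.1975 / 1122.2222 = -0.761

-0.761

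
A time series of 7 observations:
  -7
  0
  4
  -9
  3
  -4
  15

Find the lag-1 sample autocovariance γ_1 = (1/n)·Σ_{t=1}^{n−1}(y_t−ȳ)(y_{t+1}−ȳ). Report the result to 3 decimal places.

-19.052

Mean ȳ = (-7 + 0 + 4 − 9 + 3 − 4 + 15)/7 = 0.2857
Σ_{t=1}^{6}(y_t−ȳ)(y_{t+1}−ȳ) = -133.3673
γ_1 = -133.3673 / 7 = -19.052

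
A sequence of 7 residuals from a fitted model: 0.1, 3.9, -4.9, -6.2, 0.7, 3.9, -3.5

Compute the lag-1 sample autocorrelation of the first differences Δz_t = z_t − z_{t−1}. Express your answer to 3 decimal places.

First differences Δz: 3.8, -8.8, -1.3, 6.9, 3.2, -7.4
Mean of differences = -0.6000
Numerator Σ(Δz_t−Δz̄)(Δz_{t+1}−Δz̄) = -32.9300
Denominator Σ(Δz_t−Δz̄)² = 204.0200
r_1(Δz) = -32.9300 / 204.0200 = -0.161

-0.161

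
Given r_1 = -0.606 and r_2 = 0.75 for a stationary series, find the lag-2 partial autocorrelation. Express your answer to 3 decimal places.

φ_{22} = (r_2 − r_1²) / (1 − r_1²)
r_1² = (-0.606)² = 0.367236
Numerator = 0.75 − 0.3672 = 0.3828; denominator = 1 − 0.3672 = 0.6328
φ_{22} = 0.3828 / 0.6328 = 0.605

0.605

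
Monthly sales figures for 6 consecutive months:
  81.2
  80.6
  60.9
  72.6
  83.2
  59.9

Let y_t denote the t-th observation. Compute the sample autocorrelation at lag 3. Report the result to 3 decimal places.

0.425

Mean ȳ = (81.2 + 80.6 + 60.9 + 72.6 + 83.2 + 59.9)/6 = 73.0667
Σ(y_t−ȳ)(y_{t+3}−ȳ) = (-3.7956) + (76.3378) + (160.1944) = 232.7367
Denominator Σ(y_t−ȳ)² = 547.1933
r_3 = 232.7367 / 547.1933 = 0.425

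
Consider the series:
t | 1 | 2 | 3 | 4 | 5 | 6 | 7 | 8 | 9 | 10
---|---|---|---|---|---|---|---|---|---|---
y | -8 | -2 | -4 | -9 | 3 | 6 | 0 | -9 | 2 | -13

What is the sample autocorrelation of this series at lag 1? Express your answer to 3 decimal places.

-0.140

Mean ȳ = (-8 − 2 − 4 − 9 + 3 + 6 + 0 − 9 + 2 − 13)/10 = -3.4000
Numerator Σ_{t=1}^{9}(y_t−ȳ)(y_{t+1}−ȳ) = -48.7600
Denominator Σ(y_t−ȳ)² = 348.4000
r_1 = -48.7600 / 348.4000 = -0.140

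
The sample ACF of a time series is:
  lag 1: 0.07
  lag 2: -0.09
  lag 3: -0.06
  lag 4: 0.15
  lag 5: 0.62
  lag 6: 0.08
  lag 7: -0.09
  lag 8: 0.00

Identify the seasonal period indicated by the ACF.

5

The largest autocorrelation is r_5 = 0.62; the remaining lags stay at or below 0.15.
The dominant spike at lag 5 indicates a seasonal period of 5.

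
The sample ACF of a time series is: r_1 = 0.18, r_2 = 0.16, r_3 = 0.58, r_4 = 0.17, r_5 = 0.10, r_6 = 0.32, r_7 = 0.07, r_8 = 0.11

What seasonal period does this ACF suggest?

The largest autocorrelation is r_3 = 0.58, with a weaker echo at lag 6 (0.32); the remaining lags stay at or below 0.18.
The dominant spike at lag 3 indicates a seasonal period of 3.

3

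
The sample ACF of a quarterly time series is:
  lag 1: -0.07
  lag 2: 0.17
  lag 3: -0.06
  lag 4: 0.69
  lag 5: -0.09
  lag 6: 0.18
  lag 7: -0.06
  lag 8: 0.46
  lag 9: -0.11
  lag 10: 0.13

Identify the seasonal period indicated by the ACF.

The largest autocorrelation is r_4 = 0.69, with a weaker echo at lag 8 (0.46); the remaining lags stay at or below 0.18.
The dominant spike at lag 4 indicates a seasonal period of 4.

4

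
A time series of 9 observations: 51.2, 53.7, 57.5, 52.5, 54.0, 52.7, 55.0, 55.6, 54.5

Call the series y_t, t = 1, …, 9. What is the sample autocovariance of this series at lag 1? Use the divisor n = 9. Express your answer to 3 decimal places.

Mean ȳ = (51.2 + 53.7 + 57.5 + 52.5 + 54.0 + 52.7 + 55.0 + 55.6 + 54.5)/9 = 54.0778
Σ_{t=1}^{8}(y_t−ȳ)(y_{t+1}−ȳ) = -4.5994
γ_1 = -4.5994 / 9 = -0.511

-0.511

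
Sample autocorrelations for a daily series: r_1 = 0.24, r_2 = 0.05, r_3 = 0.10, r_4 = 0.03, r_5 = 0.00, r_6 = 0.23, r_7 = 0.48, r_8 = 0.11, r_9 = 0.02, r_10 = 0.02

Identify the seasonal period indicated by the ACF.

The largest autocorrelation is r_7 = 0.48; the remaining lags stay at or below 0.24. The elevated value at lag 1 (0.24), dropping to 0.05 at lag 2, reflects decaying short-term dependence rather than seasonality.
The dominant spike at lag 7 indicates a seasonal period of 7.

7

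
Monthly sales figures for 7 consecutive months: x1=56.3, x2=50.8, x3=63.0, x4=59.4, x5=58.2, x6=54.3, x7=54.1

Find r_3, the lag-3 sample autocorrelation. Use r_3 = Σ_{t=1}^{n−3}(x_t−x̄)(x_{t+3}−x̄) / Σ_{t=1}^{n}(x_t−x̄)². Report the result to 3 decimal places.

-0.329

Mean x̄ = (56.3 + 50.8 + 63.0 + 59.4 + 58.2 + 54.3 + 54.1)/7 = 56.5857
Deviations from mean: -0.2857, -5.7857, 6.4143, 2.8143, 1.6143, -2.2857, -2.4857
Numerator Σ_{t=1}^{4}(x_t−x̄)(x_{t+3}−x̄) = -31.8006
Denominator Σ(x_t−x̄)² = 96.6286
r_3 = -31.8006 / 96.6286 = -0.329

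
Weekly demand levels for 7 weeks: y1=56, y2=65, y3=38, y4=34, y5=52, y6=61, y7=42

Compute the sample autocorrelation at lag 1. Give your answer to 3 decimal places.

0.005

Mean ȳ = (56 + 65 + 38 + 34 + 52 + 61 + 42)/7 = 49.7143
Σ(y_t−ȳ)(y_{t+1}−ȳ) = (96.0816) + (-179.0612) + (184.0816) + (-35.9184) + (25.7959) + (-87.0612) = 3.9184
Denominator Σ(y_t−ȳ)² = 849.4286
r_1 = 3.9184 / 849.4286 = 0.005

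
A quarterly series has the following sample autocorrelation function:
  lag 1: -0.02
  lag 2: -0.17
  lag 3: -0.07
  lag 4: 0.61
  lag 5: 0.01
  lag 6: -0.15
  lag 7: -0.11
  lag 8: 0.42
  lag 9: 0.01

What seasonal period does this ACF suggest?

The largest autocorrelation is r_4 = 0.61, with a weaker echo at lag 8 (0.42); the remaining lags stay at or below 0.01.
The dominant spike at lag 4 indicates a seasonal period of 4.

4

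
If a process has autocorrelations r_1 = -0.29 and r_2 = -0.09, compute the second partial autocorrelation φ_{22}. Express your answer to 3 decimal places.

φ_{22} = (r_2 − r_1²) / (1 − r_1²)
r_1² = (-0.29)² = 0.0841
Numerator = -0.09 − 0.0841 = -0.1741; denominator = 1 − 0.0841 = 0.9159
φ_{22} = -0.1741 / 0.9159 = -0.190

-0.190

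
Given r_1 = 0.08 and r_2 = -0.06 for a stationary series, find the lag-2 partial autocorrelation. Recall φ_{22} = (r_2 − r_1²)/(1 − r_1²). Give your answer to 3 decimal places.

φ_{22} = (r_2 − r_1²) / (1 − r_1²)
r_1² = (0.08)² = 0.0064
Numerator = -0.06 − 0.0064 = -0.0664; denominator = 1 − 0.0064 = 0.9936
φ_{22} = -0.0664 / 0.9936 = -0.067

-0.067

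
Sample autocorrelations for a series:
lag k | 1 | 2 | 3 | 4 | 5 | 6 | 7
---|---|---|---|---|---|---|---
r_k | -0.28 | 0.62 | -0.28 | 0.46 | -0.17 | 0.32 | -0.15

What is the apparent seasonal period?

2

The largest autocorrelation is r_2 = 0.62, with weaker echoes at lags 4 (0.46) and 6 (0.32); the remaining lags stay at or below -0.15.
The dominant spike at lag 2 indicates a seasonal period of 2.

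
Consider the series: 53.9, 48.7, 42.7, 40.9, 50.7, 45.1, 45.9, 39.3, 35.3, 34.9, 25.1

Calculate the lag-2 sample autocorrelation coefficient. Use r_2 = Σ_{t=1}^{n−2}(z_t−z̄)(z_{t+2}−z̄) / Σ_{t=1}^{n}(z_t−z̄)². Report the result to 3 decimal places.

0.200

Mean z̄ = (53.9 + 48.7 + 42.7 + 40.9 + 50.7 + 45.1 + 45.9 + 39.3 + 35.3 + 34.9 + 25.1)/11 = 42.0455
Numerator Σ_{t=1}^{9}(z_t−z̄)(z_{t+2}−z̄) = 135.1977
Denominator Σ(z_t−z̄)² = 676.8873
r_2 = 135.1977 / 676.8873 = 0.200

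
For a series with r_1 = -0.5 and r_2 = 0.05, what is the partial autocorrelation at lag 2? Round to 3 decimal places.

-0.267

φ_{22} = (r_2 − r_1²) / (1 − r_1²)
r_1² = (-0.5)² = 0.25
Numerator = 0.05 − 0.2500 = -0.2000; denominator = 1 − 0.2500 = 0.7500
φ_{22} = -0.2000 / 0.7500 = -0.267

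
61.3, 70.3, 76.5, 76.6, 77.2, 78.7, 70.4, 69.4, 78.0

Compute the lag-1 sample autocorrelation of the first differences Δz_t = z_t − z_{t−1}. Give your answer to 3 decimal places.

0.182

First differences Δz: 9.0, 6.2, 0.1, 0.6, 1.5, -8.3, -1.0, 8.6
Mean of differences = 2.0875
Numerator Σ(Δz_t−Δz̄)(Δz_{t+1}−Δz̄) = 42.1511
Denominator Σ(Δz_t−Δz̄)² = 231.0488
r_1(Δz) = 42.1511 / 231.0488 = 0.182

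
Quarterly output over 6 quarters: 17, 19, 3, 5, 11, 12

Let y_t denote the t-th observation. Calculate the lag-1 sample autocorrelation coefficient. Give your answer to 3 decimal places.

0.164

Mean ȳ = (17 + 19 + 3 + 5 + 11 + 12)/6 = 11.1667
Deviations from mean: 5.8333, 7.8333, -8.1667, -6.1667, -0.1667, 0.8333
Σ(y_t−ȳ)(y_{t+1}−ȳ) = (45.6944) + (-63.9722) + (50.3611) + (1.0278) + (-0.1389) = 32.9722
Denominator Σ(y_t−ȳ)² = 200.8333
r_1 = 32.9722 / 200.8333 = 0.164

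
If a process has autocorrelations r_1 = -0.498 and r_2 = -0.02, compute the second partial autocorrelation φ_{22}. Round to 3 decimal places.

-0.356

φ_{22} = (r_2 − r_1²) / (1 − r_1²)
r_1² = (-0.498)² = 0.248004
Numerator = -0.02 − 0.2480 = -0.2680; denominator = 1 − 0.2480 = 0.7520
φ_{22} = -0.2680 / 0.7520 = -0.356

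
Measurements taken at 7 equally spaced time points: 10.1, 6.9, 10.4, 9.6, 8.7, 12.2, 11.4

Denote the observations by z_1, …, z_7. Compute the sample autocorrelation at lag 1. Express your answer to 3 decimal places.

-0.065

Mean z̄ = (10.1 + 6.9 + 10.4 + 9.6 + 8.7 + 12.2 + 11.4)/7 = 9.9000
Deviations from mean: 0.2000, -3.0000, 0.5000, -0.3000, -1.2000, 2.3000, 1.5000
Σ(z_t−z̄)(z_{t+1}−z̄) = (-0.6000) + (-1.5000) + (-0.1500) + (0.3600) + (-2.7600) + (3.4500) = -1.2000
Denominator Σ(z_t−z̄)² = 18.3600
r_1 = -1.2000 / 18.3600 = -0.065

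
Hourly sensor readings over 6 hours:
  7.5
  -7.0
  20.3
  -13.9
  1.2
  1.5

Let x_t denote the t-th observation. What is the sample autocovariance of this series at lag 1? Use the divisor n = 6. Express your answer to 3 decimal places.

-82.528

Mean x̄ = (7.5 − 7.0 + 20.3 − 13.9 + 1.2 + 1.5)/6 = 1.6000
Deviations: 5.9000, -8.6000, 18.7000, -15.5000, -0.4000, -0.1000
Σ_{t=1}^{5}(x_t−x̄)(x_{t+1}−x̄) = -495.1700
γ_1 = -495.1700 / 6 = -82.528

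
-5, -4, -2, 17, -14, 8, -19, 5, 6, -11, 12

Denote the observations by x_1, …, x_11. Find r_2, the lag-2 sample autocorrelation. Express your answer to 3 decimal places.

0.247

Mean x̄ = (-5 − 4 − 2 + 17 − 14 + 8 − 19 + 5 + 6 − 11 + 12)/11 = -0.6364
Numerator Σ_{t=1}^{9}(x_t−x̄)(x_{t+2}−x̄) = 314.8264
Denominator Σ(x_t−x̄)² = 1276.5455
r_2 = 314.8264 / 1276.5455 = 0.247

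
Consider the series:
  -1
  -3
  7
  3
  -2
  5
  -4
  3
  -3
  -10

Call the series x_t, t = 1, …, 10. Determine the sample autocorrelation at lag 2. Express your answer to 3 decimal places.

-0.020

Mean x̄ = (-1 − 3 + 7 + 3 − 2 + 5 − 4 + 3 − 3 − 10)/10 = -0.5000
Numerator Σ_{t=1}^{8}(x_t−x̄)(x_{t+2}−x̄) = -4.5000
Denominator Σ(x_t−x̄)² = 228.5000
r_2 = -4.5000 / 228.5000 = -0.020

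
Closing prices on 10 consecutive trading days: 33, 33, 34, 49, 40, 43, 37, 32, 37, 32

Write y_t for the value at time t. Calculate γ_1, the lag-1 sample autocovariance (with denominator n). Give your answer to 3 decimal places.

Mean ȳ = (33 + 33 + 34 + 49 + 40 + 43 + 37 + 32 + 37 + 32)/10 = 37.0000
Σ_{t=1}^{9}(y_t−ȳ)(y_{t+1}−ȳ) = 46.0000
γ_1 = 46.0000 / 10 = 4.600

4.600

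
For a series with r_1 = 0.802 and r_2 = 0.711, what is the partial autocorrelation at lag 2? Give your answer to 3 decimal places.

0.190

φ_{22} = (r_2 − r_1²) / (1 − r_1²)
r_1² = (0.802)² = 0.643204
Numerator = 0.711 − 0.6432 = 0.0678; denominator = 1 − 0.6432 = 0.3568
φ_{22} = 0.0678 / 0.3568 = 0.190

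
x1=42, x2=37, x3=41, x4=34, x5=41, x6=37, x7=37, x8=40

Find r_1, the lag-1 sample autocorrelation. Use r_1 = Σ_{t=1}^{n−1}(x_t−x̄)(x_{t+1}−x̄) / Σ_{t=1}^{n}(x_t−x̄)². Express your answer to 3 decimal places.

-0.645

Mean x̄ = (42 + 37 + 41 + 34 + 41 + 37 + 37 + 40)/8 = 38.6250
Deviations from mean: 3.3750, -1.6250, 2.3750, -4.6250, 2.3750, -1.6250, -1.6250, 1.3750
Numerator Σ_{t=1}^{7}(x_t−x̄)(x_{t+1}−x̄) = -34.7656
Denominator Σ(x_t−x̄)² = 53.8750
r_1 = -34.7656 / 53.8750 = -0.645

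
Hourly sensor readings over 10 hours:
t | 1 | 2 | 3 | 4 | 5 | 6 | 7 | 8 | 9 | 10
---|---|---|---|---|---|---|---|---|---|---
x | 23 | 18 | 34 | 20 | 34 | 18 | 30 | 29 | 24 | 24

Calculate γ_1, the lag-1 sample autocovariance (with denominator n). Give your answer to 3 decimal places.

-22.296

Mean x̄ = (23 + 18 + 34 + 20 + 34 + 18 + 30 + 29 + 24 + 24)/10 = 25.4000
Σ_{t=1}^{9}(x_t−x̄)(x_{t+1}−x̄) = -222.9600
γ_1 = -222.9600 / 10 = -22.296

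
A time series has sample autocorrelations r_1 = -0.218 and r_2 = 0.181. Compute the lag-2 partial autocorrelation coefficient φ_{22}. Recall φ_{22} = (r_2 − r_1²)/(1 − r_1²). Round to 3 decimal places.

0.140

φ_{22} = (r_2 − r_1²) / (1 − r_1²)
r_1² = (-0.218)² = 0.047524
Numerator = 0.181 − 0.0475 = 0.1335; denominator = 1 − 0.0475 = 0.9525
φ_{22} = 0.1335 / 0.9525 = 0.140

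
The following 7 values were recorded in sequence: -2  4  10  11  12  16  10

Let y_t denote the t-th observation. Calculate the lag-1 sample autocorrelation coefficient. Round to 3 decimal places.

Mean ȳ = (-2 + 4 + 10 + 11 + 12 + 16 + 10)/7 = 8.7143
Deviations from mean: -10.7143, -4.7143, 1.2857, 2.2857, 3.2857, 7.2857, 1.2857
Σ(y_t−ȳ)(y_{t+1}−ȳ) = (50.5102) + (-6.0612) + (2.9388) + (7.5102) + (23.9388) + (9.3673) = 88.2041
Denominator Σ(y_t−ȳ)² = 209.4286
r_1 = 88.2041 / 209.4286 = 0.421

0.421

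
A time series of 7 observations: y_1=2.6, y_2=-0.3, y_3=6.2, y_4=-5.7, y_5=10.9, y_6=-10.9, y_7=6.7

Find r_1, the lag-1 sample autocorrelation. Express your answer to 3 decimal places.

Mean ȳ = (2.6 − 0.3 + 6.2 − 5.7 + 10.9 − 10.9 + 6.7)/7 = 1.3571
Deviations from mean: 1.2429, -1.6571, 4.8429, -7.0571, 9.5429, -12.2571, 5.3429
Numerator Σ_{t=1}^{6}(y_t−ȳ)(y_{t+1}−ȳ) = -294.0633
Denominator Σ(y_t−ȳ)² = 347.3971
r_1 = -294.0633 / 347.3971 = -0.846

-0.846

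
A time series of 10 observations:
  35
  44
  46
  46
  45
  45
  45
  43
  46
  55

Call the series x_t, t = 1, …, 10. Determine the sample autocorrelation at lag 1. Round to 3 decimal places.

Mean x̄ = (35 + 44 + 46 + 46 + 45 + 45 + 45 + 43 + 46 + 55)/10 = 45.0000
Numerator Σ_{t=1}^{9}(x_t−x̄)(x_{t+1}−x̄) = 18.0000
Denominator Σ(x_t−x̄)² = 208.0000
r_1 = 18.0000 / 208.0000 = 0.087

0.087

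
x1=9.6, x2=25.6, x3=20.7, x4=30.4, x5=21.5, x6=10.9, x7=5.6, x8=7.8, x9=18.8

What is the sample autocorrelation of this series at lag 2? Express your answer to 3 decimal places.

0.013

Mean x̄ = (9.6 + 25.6 + 20.7 + 30.4 + 21.5 + 10.9 + 5.6 + 7.8 + 18.8)/9 = 16.7667
Numerator Σ_{t=1}^{7}(x_t−x̄)(x_{t+2}−x̄) = 7.9178
Denominator Σ(x_t−x̄)² = 596.7800
r_2 = 7.9178 / 596.7800 = 0.013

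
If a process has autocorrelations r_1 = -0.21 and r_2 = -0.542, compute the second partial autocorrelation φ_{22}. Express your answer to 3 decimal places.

-0.613

φ_{22} = (r_2 − r_1²) / (1 − r_1²)
r_1² = (-0.21)² = 0.0441
Numerator = -0.542 − 0.0441 = -0.5861; denominator = 1 − 0.0441 = 0.9559
φ_{22} = -0.5861 / 0.9559 = -0.613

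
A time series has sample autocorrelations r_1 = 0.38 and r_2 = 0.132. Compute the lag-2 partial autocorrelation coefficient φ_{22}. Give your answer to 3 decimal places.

φ_{22} = (r_2 − r_1²) / (1 − r_1²)
r_1² = (0.38)² = 0.1444
Numerator = 0.132 − 0.1444 = -0.0124; denominator = 1 − 0.1444 = 0.8556
φ_{22} = -0.0124 / 0.8556 = -0.014

-0.014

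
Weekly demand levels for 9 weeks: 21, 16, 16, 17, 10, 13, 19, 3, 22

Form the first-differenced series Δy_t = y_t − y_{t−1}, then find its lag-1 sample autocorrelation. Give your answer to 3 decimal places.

First differences Δy: -5, 0, 1, -7, 3, 6, -16, 19
Mean of differences = 0.1250
Numerator Σ(Δy_t−Δȳ)(Δy_{t+1}−Δȳ) = -408.3906
Denominator Σ(Δy_t−Δȳ)² = 736.8750
r_1(Δy) = -408.3906 / 736.8750 = -0.554

-0.554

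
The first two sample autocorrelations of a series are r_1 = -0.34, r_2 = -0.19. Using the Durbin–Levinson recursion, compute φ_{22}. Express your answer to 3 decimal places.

φ_{22} = (r_2 − r_1²) / (1 − r_1²)
r_1² = (-0.34)² = 0.1156
Numerator = -0.19 − 0.1156 = -0.3056; denominator = 1 − 0.1156 = 0.8844
φ_{22} = -0.3056 / 0.8844 = -0.346

-0.346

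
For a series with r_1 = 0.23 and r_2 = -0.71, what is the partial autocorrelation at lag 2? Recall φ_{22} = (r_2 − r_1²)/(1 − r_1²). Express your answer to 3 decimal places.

-0.806

φ_{22} = (r_2 − r_1²) / (1 − r_1²)
r_1² = (0.23)² = 0.0529
Numerator = -0.71 − 0.0529 = -0.7629; denominator = 1 − 0.0529 = 0.9471
φ_{22} = -0.7629 / 0.9471 = -0.806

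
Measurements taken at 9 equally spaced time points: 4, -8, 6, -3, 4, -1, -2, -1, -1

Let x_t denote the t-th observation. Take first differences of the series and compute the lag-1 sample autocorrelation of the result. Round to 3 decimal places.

First differences Δx: -12, 14, -9, 7, -5, -1, 1, 0
Mean of differences = -0.6250
Numerator Σ(Δx_t−Δx̄)(Δx_{t+1}−Δx̄) = -384.0156
Denominator Σ(Δx_t−Δx̄)² = 493.8750
r_1(Δx) = -384.0156 / 493.8750 = -0.778

-0.778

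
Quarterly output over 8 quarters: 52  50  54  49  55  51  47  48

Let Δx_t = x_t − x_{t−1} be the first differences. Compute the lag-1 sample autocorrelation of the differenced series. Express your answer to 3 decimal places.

First differences Δx: -2, 4, -5, 6, -4, -4, 1
Mean of differences = -0.5714
Numerator Σ(Δx_t−Δx̄)(Δx_{t+1}−Δx̄) = -72.0408
Denominator Σ(Δx_t−Δx̄)² = 111.7143
r_1(Δx) = -72.0408 / 111.7143 = -0.645

-0.645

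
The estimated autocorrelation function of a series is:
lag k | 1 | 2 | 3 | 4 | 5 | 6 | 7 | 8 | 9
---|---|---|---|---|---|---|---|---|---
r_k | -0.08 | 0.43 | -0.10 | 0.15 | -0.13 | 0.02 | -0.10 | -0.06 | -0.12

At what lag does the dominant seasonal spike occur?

The largest autocorrelation is r_2 = 0.43, with a weaker echo at lag 4 (0.15); the remaining lags stay at or below 0.02.
The dominant spike at lag 2 indicates a seasonal period of 2.

2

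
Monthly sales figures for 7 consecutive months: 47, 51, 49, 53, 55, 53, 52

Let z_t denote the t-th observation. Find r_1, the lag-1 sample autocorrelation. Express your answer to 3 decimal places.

0.257

Mean z̄ = (47 + 51 + 49 + 53 + 55 + 53 + 52)/7 = 51.4286
Deviations from mean: -4.4286, -0.4286, -2.4286, 1.5714, 3.5714, 1.5714, 0.5714
Numerator Σ_{t=1}^{6}(z_t−z̄)(z_{t+1}−z̄) = 11.2449
Denominator Σ(z_t−z̄)² = 43.7143
r_1 = 11.2449 / 43.7143 = 0.257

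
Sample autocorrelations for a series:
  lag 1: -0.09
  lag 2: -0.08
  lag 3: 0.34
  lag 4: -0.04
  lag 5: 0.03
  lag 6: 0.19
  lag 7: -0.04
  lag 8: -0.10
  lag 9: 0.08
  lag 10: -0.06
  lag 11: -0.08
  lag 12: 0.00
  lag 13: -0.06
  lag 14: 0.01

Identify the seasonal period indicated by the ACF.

3

The largest autocorrelation is r_3 = 0.34, with a weaker echo at lag 6 (0.19); the remaining lags stay at or below 0.08.
The dominant spike at lag 3 indicates a seasonal period of 3.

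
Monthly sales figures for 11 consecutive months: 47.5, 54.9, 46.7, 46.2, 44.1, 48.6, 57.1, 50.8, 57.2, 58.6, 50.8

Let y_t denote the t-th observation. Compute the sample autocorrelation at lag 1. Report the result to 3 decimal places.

Mean ȳ = (47.5 + 54.9 + 46.7 + 46.2 + 44.1 + 48.6 + 57.1 + 50.8 + 57.2 + 58.6 + 50.8)/11 = 51.1364
Numerator Σ_{t=1}^{10}(y_t−ȳ)(y_{t+1}−ȳ) = 67.6723
Denominator Σ(y_t−ȳ)² = 255.6455
r_1 = 67.6723 / 255.6455 = 0.265

0.265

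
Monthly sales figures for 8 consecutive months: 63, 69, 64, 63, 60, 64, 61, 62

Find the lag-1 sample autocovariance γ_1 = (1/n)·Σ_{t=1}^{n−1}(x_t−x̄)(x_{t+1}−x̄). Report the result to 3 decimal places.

0.273

Mean x̄ = (63 + 69 + 64 + 63 + 60 + 64 + 61 + 62)/8 = 63.2500
Deviations: -0.2500, 5.7500, 0.7500, -0.2500, -3.2500, 0.7500, -2.2500, -1.2500
Σ_{t=1}^{7}(x_t−x̄)(x_{t+1}−x̄) = 2.1875
γ_1 = 2.1875 / 8 = 0.273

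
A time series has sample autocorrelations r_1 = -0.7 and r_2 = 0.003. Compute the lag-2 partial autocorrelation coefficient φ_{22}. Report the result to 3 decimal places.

-0.955

φ_{22} = (r_2 − r_1²) / (1 − r_1²)
r_1² = (-0.7)² = 0.49
Numerator = 0.003 − 0.4900 = -0.4870; denominator = 1 − 0.4900 = 0.5100
φ_{22} = -0.4870 / 0.5100 = -0.955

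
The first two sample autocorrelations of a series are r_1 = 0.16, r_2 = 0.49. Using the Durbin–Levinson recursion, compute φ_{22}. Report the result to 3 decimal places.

φ_{22} = (r_2 − r_1²) / (1 − r_1²)
r_1² = (0.16)² = 0.0256
Numerator = 0.49 − 0.0256 = 0.4644; denominator = 1 − 0.0256 = 0.9744
φ_{22} = 0.4644 / 0.9744 = 0.477

0.477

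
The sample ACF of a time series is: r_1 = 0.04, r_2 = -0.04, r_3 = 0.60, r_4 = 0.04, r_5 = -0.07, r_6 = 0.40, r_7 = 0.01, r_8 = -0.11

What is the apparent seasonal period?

3

The largest autocorrelation is r_3 = 0.60, with a weaker echo at lag 6 (0.40); the remaining lags stay at or below 0.04.
The dominant spike at lag 3 indicates a seasonal period of 3.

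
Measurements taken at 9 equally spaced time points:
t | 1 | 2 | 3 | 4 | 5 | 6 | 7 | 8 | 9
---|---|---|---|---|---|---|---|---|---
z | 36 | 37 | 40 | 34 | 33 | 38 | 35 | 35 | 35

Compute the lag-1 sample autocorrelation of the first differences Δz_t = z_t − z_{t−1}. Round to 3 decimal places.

First differences Δz: 1, 3, -6, -1, 5, -3, 0, 0
Mean of differences = -0.1250
Numerator Σ(Δz_t−Δz̄)(Δz_{t+1}−Δz̄) = -29.2656
Denominator Σ(Δz_t−Δz̄)² = 80.8750
r_1(Δz) = -29.2656 / 80.8750 = -0.362

-0.362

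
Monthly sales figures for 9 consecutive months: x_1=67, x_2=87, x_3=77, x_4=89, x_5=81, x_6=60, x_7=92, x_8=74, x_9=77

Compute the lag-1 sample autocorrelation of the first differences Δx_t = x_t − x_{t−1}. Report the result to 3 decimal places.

First differences Δx: 20, -10, 12, -8, -21, 32, -18, 3
Mean of differences = 1.2500
Numerator Σ(Δx_t−Δx̄)(Δx_{t+1}−Δx̄) = -1535.3125
Denominator Σ(Δx_t−Δx̄)² = 2493.5000
r_1(Δx) = -1535.3125 / 2493.5000 = -0.616

-0.616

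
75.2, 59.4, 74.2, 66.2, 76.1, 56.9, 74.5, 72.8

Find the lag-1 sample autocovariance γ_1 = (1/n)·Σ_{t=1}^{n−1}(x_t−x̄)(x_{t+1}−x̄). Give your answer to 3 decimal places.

-34.106

Mean x̄ = (75.2 + 59.4 + 74.2 + 66.2 + 76.1 + 56.9 + 74.5 + 72.8)/8 = 69.4125
Σ_{t=1}^{7}(x_t−x̄)(x_{t+1}−x̄) = -272.8464
γ_1 = -272.8464 / 8 = -34.106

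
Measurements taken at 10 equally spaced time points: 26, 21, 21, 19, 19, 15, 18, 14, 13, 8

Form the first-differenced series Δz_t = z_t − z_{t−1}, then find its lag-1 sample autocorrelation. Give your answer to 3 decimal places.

-0.583

First differences Δz: -5, 0, -2, 0, -4, 3, -4, -1, -5
Mean of differences = -2.0000
Numerator Σ(Δz_t−Δz̄)(Δz_{t+1}−Δz̄) = -35.0000
Denominator Σ(Δz_t−Δz̄)² = 60.0000
r_1(Δz) = -35.0000 / 60.0000 = -0.583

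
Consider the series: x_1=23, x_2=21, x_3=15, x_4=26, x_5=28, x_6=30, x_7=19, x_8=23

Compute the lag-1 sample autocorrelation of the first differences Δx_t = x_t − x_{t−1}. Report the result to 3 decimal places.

First differences Δx: -2, -6, 11, 2, 2, -11, 4
Mean of differences = 0.0000
Numerator Σ(Δx_t−Δx̄)(Δx_{t+1}−Δx̄) = -94.0000
Denominator Σ(Δx_t−Δx̄)² = 306.0000
r_1(Δx) = -94.0000 / 306.0000 = -0.307

-0.307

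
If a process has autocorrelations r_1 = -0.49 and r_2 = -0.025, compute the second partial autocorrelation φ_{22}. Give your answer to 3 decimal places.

φ_{22} = (r_2 − r_1²) / (1 − r_1²)
r_1² = (-0.49)² = 0.2401
Numerator = -0.025 − 0.2401 = -0.2651; denominator = 1 − 0.2401 = 0.7599
φ_{22} = -0.2651 / 0.7599 = -0.349

-0.349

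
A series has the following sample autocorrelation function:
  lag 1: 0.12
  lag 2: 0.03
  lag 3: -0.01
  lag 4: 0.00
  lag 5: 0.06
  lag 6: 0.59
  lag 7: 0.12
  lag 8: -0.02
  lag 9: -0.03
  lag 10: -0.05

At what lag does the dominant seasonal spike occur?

6

The largest autocorrelation is r_6 = 0.59; the remaining lags stay at or below 0.12.
The dominant spike at lag 6 indicates a seasonal period of 6.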